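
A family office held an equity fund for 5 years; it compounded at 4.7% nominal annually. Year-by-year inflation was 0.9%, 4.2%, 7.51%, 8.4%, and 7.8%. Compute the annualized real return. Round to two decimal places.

Cumulative inflation factor: 1.009 × 1.042 × 1.0751 × 1.084 × 1.078 ≈ 1.32086.
Nominal growth factor: 1.25815. Real growth factor = 1.25815 / 1.32086 ≈ 0.95253.
Annualized: 0.95253^(1/5) − 1 ≈ -0.00968.

-0.97%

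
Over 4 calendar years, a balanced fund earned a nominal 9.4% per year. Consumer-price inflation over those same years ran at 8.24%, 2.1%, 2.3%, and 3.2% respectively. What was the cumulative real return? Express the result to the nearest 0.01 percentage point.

Cumulative inflation factor: 1.0824 × 1.021 × 1.023 × 1.032 ≈ 1.16673.
Nominal growth factor: 1.43242. Real growth factor = 1.43242 / 1.16673 ≈ 1.22772.
Total real return ≈ 22.7723%.

22.77%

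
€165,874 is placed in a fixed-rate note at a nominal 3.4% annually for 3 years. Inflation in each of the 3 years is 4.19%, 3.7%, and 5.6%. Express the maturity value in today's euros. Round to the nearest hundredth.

€160,720.48

Nominal value at maturity: €165,874 × (1 + 3.4%)^3 ≈ €183,374.92.
Price-level factor over 3 years: 1.0419 × 1.037 × 1.056 = 1.1409555168.
The maturity value deflated by that factor is the answer in today's purchasing power.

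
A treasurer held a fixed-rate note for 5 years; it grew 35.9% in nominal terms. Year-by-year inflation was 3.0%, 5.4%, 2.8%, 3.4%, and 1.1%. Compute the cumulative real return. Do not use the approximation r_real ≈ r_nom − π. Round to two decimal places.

Cumulative inflation factor: 1.030 × 1.054 × 1.028 × 1.034 × 1.011 ≈ 1.16666.
Nominal growth factor: 1.35900. Real growth factor = 1.35900 / 1.16666 ≈ 1.16487.
Total real return ≈ 16.4868%.

16.49%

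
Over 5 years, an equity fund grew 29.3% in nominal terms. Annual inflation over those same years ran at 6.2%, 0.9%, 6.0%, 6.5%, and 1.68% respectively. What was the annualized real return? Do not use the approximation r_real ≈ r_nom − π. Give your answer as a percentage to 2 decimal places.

1.00%

Cumulative inflation factor: 1.062 × 1.009 × 1.060 × 1.065 × 1.0168 ≈ 1.23000.
Nominal growth factor: 1.29300. Real growth factor = 1.29300 / 1.23000 ≈ 1.05122.
Annualized: 1.05122^(1/5) − 1 ≈ 0.01004.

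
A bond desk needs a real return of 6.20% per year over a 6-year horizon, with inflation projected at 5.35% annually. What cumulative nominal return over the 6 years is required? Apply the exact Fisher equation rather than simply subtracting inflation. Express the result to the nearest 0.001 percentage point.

Required annual nominal rate: (1+6.20%)(1+5.35%) − 1 = 11.8817%.
Cumulative over 6 years: (1 + 0.118817)^6 − 1 ≈ 0.96135.

96.135%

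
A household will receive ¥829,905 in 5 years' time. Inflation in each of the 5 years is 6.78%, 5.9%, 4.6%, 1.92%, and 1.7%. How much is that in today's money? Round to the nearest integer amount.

Price-level factor over 5 years: 1.0678 × 1.059 × 1.046 × 1.0192 × 1.017 ≈ 1.2260210564.
Purchasing power today: ¥829,905 divided by that factor.

¥676,909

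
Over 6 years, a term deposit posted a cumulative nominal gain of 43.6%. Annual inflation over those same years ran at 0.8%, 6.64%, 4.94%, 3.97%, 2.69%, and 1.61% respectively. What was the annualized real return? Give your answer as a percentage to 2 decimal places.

Cumulative inflation factor: 1.008 × 1.0664 × 1.0494 × 1.0397 × 1.0269 × 1.0161 ≈ 1.22375.
Nominal growth factor: 1.43600. Real growth factor = 1.43600 / 1.22375 ≈ 1.17344.
Annualized: 1.17344^(1/6) − 1 ≈ 0.02701.

2.70%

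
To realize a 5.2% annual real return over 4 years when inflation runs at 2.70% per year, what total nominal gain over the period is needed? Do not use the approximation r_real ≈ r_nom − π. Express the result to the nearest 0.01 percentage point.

36.25%

Required annual nominal rate: (1+5.2%)(1+2.70%) − 1 = 8.0404%.
Cumulative over 4 years: (1 + 0.080404)^4 − 1 ≈ 0.36253.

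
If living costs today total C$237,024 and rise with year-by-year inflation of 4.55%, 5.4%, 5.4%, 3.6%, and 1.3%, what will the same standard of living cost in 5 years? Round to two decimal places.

Cumulative price-level factor: 1.0455 × 1.054 × 1.054 × 1.036 × 1.013 ≈ 1.2189179138.
Multiplying C$237,024 by the price-level factor gives the future nominal sum.

C$288,912.80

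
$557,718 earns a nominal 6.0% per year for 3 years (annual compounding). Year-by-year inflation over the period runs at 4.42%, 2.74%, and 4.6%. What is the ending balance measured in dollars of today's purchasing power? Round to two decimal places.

$591,939.50

Nominal value at maturity: $557,718 × (1 + 6.0%)^3 ≈ $664,251.06.
Price-level factor over 3 years: 1.0442 × 1.0274 × 1.046 ≈ 1.1221603897.
Dividing the nominal maturity value by the price-level factor gives the value in today's money.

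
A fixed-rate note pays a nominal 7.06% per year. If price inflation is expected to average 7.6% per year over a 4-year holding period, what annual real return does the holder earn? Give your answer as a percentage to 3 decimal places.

-0.502%

With constant rates the annual real return is the same each year: (1+7.06%)/(1+7.6%) − 1 = -0.00502.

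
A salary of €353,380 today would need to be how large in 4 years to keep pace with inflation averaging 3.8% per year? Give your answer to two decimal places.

Cumulative price-level factor: (1+3.8%)^4 ≈ 1.1608855731.
The nominal amount required is €353,380 scaled up by that factor.

€410,233.74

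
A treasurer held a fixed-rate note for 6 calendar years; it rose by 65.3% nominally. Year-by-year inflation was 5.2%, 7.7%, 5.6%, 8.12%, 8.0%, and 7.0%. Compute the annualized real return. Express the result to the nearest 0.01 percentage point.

Cumulative inflation factor: 1.052 × 1.077 × 1.056 × 1.0812 × 1.080 × 1.070 ≈ 1.49489.
Nominal growth factor: 1.65300. Real growth factor = 1.65300 / 1.49489 ≈ 1.10577.
Annualized: 1.10577^(1/6) − 1 ≈ 0.01690.

1.69%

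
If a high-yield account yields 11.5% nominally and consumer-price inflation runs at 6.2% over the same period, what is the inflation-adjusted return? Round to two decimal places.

4.99%

Real return via the Fisher equation: (1 + 11.5%)/(1 + 6.2%) − 1 = 1.115/1.062 − 1 ≈ 0.04991.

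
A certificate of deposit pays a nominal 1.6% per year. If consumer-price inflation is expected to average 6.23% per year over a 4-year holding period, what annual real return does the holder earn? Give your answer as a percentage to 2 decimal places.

With constant rates the annual real return is the same each year: (1+1.6%)/(1+6.23%) − 1 = -0.04358.

-4.36%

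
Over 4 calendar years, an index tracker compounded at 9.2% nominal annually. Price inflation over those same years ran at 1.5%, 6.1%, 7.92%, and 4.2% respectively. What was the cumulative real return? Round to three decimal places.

Cumulative inflation factor: 1.015 × 1.061 × 1.0792 × 1.042 ≈ 1.21102.
Nominal growth factor: 1.42197. Real growth factor = 1.42197 / 1.21102 ≈ 1.17419.
Total real return ≈ 17.4193%.

17.419%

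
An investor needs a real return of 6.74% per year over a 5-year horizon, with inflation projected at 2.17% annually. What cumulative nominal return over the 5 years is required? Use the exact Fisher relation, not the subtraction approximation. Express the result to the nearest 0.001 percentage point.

Required annual nominal rate: (1+6.74%)(1+2.17%) − 1 = 9.056258%.
Cumulative over 5 years: (1 + 0.09056258)^5 − 1 ≈ 0.54260.

54.260%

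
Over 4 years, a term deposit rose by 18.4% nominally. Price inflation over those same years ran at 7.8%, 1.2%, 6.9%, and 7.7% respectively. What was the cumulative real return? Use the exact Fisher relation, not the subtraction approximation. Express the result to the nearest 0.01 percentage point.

-5.73%

Cumulative inflation factor: 1.078 × 1.012 × 1.069 × 1.077 ≈ 1.25601.
Nominal growth factor: 1.18400. Real growth factor = 1.18400 / 1.25601 ≈ 0.94267.
Total real return ≈ -5.7331%.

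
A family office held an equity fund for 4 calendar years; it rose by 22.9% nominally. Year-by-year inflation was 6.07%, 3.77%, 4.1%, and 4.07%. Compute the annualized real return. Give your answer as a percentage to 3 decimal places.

0.758%

Cumulative inflation factor: 1.0607 × 1.0377 × 1.041 × 1.0407 ≈ 1.19245.
Nominal growth factor: 1.22900. Real growth factor = 1.22900 / 1.19245 ≈ 1.03065.
Annualized: 1.03065^(1/4) − 1 ≈ 0.00758.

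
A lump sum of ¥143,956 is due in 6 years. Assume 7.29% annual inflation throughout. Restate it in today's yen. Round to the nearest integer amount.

Price-level factor over 6 years: (1 + 7.29%)^6 ≈ 1.5253007076.
Purchasing power today: ¥143,956 divided by that factor.

¥94,379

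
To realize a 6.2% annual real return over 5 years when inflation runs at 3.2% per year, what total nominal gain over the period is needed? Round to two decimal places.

58.13%

Required annual nominal rate: (1+6.2%)(1+3.2%) − 1 = 9.5984%.
Cumulative over 5 years: (1 + 0.095984)^5 − 1 ≈ 0.58132.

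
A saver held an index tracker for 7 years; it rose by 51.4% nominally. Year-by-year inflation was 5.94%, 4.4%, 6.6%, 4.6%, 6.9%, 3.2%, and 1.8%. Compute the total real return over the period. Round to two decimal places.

Cumulative inflation factor: 1.0594 × 1.044 × 1.066 × 1.046 × 1.069 × 1.032 × 1.018 ≈ 1.38502.
Nominal growth factor: 1.51400. Real growth factor = 1.51400 / 1.38502 ≈ 1.09313.
Total real return ≈ 9.3129%.

9.31%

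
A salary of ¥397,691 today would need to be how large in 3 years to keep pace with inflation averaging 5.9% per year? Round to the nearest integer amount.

¥472,317

Cumulative price-level factor: (1+5.9%)^3 = 1.187648379.
The nominal amount required is ¥397,691 scaled up by that factor.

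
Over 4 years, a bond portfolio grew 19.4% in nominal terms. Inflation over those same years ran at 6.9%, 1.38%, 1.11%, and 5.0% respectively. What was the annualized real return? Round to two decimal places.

Cumulative inflation factor: 1.069 × 1.0138 × 1.0111 × 1.050 ≈ 1.15057.
Nominal growth factor: 1.19400. Real growth factor = 1.19400 / 1.15057 ≈ 1.03775.
Annualized: 1.03775^(1/4) − 1 ≈ 0.00931.

0.93%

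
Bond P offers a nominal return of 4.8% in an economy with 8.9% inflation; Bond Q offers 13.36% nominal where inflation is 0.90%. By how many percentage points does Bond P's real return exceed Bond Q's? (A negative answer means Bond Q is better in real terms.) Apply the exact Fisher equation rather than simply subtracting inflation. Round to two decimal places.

Bond P real return: 1.048/1.089 − 1 = -3.765%.
Bond Q real return: 1.1336/1.0090 − 1 = 12.349%.
Difference: -3.765 − 12.349 = -16.114 pp.

-16.11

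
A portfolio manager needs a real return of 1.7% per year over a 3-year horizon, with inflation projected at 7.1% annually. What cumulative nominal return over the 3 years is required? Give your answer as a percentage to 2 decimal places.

Required annual nominal rate: (1+1.7%)(1+7.1%) − 1 = 8.9207%.
Cumulative over 3 years: (1 + 0.089207)^3 − 1 ≈ 0.29220.

29.22%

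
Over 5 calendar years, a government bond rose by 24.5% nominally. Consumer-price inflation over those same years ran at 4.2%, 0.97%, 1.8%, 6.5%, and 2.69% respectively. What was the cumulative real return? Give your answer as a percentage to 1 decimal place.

6.3%

Cumulative inflation factor: 1.042 × 1.0097 × 1.018 × 1.065 × 1.0269 ≈ 1.17135.
Nominal growth factor: 1.24500. Real growth factor = 1.24500 / 1.17135 ≈ 1.06288.
Total real return ≈ 6.2879%.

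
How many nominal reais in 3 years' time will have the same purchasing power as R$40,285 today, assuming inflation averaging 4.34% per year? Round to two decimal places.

R$45,761.04

Cumulative price-level factor: (1+4.34%)^3 ≈ 1.1359324265.
The nominal amount required is R$40,285 scaled up by that factor.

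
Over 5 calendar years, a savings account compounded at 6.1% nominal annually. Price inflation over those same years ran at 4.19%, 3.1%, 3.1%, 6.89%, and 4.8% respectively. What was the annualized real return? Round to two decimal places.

1.62%

Cumulative inflation factor: 1.0419 × 1.031 × 1.031 × 1.0689 × 1.048 ≈ 1.24063.
Nominal growth factor: 1.34455. Real growth factor = 1.34455 / 1.24063 ≈ 1.08377.
Annualized: 1.08377^(1/5) − 1 ≈ 0.01622.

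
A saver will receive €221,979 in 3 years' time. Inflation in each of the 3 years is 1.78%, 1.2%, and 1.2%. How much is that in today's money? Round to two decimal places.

€212,955.28

Price-level factor over 3 years: 1.0178 × 1.012 × 1.012 = 1.0423737632.
Purchasing power today: €221,979 divided by that factor.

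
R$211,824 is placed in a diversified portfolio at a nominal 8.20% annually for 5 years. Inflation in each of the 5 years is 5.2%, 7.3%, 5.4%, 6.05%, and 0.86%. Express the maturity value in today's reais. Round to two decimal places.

R$246,845.81

Nominal value at maturity: R$211,824 × (1 + 8.20%)^5 ≈ R$314,131.49.
Price-level factor over 5 years: 1.052 × 1.073 × 1.054 × 1.0605 × 1.0086 ≈ 1.2725818044.
Dividing the nominal maturity value by the price-level factor gives the value in today's money.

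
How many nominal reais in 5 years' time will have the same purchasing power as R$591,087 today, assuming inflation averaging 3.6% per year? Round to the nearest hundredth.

R$705,423.92

Cumulative price-level factor: (1+3.6%)^5 ≈ 1.1934350185.
Multiplying R$591,087 by the price-level factor gives the future nominal sum.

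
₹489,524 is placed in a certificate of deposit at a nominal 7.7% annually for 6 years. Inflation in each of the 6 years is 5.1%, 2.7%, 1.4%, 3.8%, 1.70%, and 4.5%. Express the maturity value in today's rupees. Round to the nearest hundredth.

₹632,735.93

Nominal value at maturity: ₹489,524 × (1 + 7.7%)^6 ≈ ₹763,955.76.
Price-level factor over 6 years: 1.051 × 1.027 × 1.014 × 1.038 × 1.0170 × 1.045 ≈ 1.2073848205.
The maturity value deflated by that factor is the answer in today's purchasing power.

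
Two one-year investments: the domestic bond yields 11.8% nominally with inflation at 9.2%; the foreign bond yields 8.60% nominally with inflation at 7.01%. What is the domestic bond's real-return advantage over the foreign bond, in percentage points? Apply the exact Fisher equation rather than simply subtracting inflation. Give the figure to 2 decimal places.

The domestic bond real return: 1.118/1.092 − 1 = 2.381%.
The foreign bond real return: 1.0860/1.0701 − 1 = 1.486%.
Difference: 2.381 − 1.486 = 0.895 pp.

0.90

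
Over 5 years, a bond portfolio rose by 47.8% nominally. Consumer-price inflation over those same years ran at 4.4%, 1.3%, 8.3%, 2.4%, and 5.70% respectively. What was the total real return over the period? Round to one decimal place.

Cumulative inflation factor: 1.044 × 1.013 × 1.083 × 1.024 × 1.0570 ≈ 1.23969.
Nominal growth factor: 1.47800. Real growth factor = 1.47800 / 1.23969 ≈ 1.19223.
Total real return ≈ 19.2233%.

19.2%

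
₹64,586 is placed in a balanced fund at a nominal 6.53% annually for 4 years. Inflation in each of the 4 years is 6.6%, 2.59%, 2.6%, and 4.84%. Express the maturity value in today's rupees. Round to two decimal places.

₹70,711.41

Nominal value at maturity: ₹64,586 × (1 + 6.53%)^4 ≈ ₹83,181.38.
Price-level factor over 4 years: 1.066 × 1.0259 × 1.026 × 1.0484 ≈ 1.1763501374.
Dividing the nominal maturity value by the price-level factor gives the value in today's money.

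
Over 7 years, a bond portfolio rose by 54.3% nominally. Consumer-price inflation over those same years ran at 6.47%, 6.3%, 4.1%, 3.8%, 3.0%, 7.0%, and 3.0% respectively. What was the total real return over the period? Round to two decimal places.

11.15%

Cumulative inflation factor: 1.0647 × 1.063 × 1.041 × 1.038 × 1.030 × 1.070 × 1.030 ≈ 1.38825.
Nominal growth factor: 1.54300. Real growth factor = 1.54300 / 1.38825 ≈ 1.11147.
Total real return ≈ 11.1473%.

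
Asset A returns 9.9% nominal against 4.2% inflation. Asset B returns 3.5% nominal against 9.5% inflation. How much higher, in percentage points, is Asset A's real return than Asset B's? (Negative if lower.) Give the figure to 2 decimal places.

Asset A real return: 1.099/1.042 − 1 = 5.470%.
Asset B real return: 1.035/1.095 − 1 = -5.479%.
Difference: 5.470 − (-5.479) = 10.949 pp.

10.95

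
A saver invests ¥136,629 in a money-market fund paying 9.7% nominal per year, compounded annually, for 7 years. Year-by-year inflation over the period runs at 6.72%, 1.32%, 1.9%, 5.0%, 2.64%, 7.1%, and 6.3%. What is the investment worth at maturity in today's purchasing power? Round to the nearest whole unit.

Nominal value at maturity: ¥136,629 × (1 + 9.7%)^7 ≈ ¥261,210.
Price-level factor over 7 years: 1.0672 × 1.0132 × 1.019 × 1.050 × 1.0264 × 1.071 × 1.063 ≈ 1.3518977944.
Dividing the nominal maturity value by the price-level factor gives the value in today's money.

¥193,217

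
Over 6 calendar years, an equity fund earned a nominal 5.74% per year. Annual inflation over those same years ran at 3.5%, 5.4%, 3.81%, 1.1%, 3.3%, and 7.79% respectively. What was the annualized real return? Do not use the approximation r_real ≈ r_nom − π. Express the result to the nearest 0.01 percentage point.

Cumulative inflation factor: 1.035 × 1.054 × 1.0381 × 1.011 × 1.033 × 1.0779 ≈ 1.27482.
Nominal growth factor: 1.39777. Real growth factor = 1.39777 / 1.27482 ≈ 1.09644.
Annualized: 1.09644^(1/6) − 1 ≈ 0.01546.

1.55%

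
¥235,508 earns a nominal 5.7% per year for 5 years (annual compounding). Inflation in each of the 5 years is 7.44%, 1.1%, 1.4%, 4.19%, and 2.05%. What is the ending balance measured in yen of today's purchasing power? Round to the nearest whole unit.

¥265,330

Nominal value at maturity: ¥235,508 × (1 + 5.7%)^5 ≈ ¥310,728.
Price-level factor over 5 years: 1.0744 × 1.011 × 1.014 × 1.0419 × 1.0205 ≈ 1.1711004756.
The maturity value deflated by that factor is the answer in today's purchasing power.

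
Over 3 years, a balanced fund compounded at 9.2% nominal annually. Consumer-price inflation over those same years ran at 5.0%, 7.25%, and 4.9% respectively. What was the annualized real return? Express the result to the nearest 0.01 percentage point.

3.30%

Cumulative inflation factor: 1.050 × 1.0725 × 1.049 ≈ 1.18131.
Nominal growth factor: 1.30217. Real growth factor = 1.30217 / 1.18131 ≈ 1.10232.
Annualized: 1.10232^(1/3) − 1 ≈ 0.03300.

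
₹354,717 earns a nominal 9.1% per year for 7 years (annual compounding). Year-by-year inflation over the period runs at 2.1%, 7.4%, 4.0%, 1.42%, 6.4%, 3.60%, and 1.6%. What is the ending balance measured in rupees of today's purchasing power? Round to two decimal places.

₹503,817.44

Nominal value at maturity: ₹354,717 × (1 + 9.1%)^7 ≈ ₹652,612.30.
Price-level factor over 7 years: 1.021 × 1.074 × 1.040 × 1.0142 × 1.064 × 1.0360 × 1.016 ≈ 1.2953348805.
Dividing the nominal maturity value by the price-level factor gives the value in today's money.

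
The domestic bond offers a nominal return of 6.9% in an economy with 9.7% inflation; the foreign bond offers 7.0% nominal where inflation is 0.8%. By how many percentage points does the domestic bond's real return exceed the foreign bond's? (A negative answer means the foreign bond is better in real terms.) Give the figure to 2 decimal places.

-8.70

The domestic bond real return: 1.069/1.097 − 1 = -2.552%.
The foreign bond real return: 1.070/1.008 − 1 = 6.151%.
Difference: -2.552 − 6.151 = -8.703 pp.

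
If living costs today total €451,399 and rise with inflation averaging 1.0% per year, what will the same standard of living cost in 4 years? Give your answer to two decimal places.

Cumulative price-level factor: (1+1.0%)^4 = 1.04060401.
The nominal amount required is €451,399 scaled up by that factor.

€469,727.61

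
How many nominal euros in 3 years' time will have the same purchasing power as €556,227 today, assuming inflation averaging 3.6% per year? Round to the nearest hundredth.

Cumulative price-level factor: (1+3.6%)^3 = 1.111934656.
The nominal amount required is €556,227 scaled up by that factor.

€618,488.08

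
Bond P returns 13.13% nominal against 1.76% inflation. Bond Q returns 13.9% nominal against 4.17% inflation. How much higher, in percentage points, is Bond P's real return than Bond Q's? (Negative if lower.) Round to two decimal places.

Bond P real return: 1.1313/1.0176 − 1 = 11.173%.
Bond Q real return: 1.139/1.0417 − 1 = 9.341%.
Difference: 11.173 − 9.341 = 1.832 pp.

1.83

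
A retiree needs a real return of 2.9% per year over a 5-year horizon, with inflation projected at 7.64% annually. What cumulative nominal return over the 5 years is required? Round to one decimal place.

Required annual nominal rate: (1+2.9%)(1+7.64%) − 1 = 10.76156%.
Cumulative over 5 years: (1 + 0.1076156)^5 − 1 ≈ 0.66704.

66.7%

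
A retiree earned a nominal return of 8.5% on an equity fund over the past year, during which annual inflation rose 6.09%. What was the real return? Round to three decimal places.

2.272%

Real return via the Fisher equation: (1 + 8.5%)/(1 + 6.09%) − 1 = 1.085/1.0609 − 1 ≈ 0.02272.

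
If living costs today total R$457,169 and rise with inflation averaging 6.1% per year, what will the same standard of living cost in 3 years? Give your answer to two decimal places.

R$546,038.07

Cumulative price-level factor: (1+6.1%)^3 = 1.194389981.
The nominal amount required is R$457,169 scaled up by that factor.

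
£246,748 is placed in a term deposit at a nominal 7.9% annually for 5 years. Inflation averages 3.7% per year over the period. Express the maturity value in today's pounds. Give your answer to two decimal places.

Nominal value at maturity: £246,748 × (1 + 7.9%)^5 ≈ £360,878.38.
Price-level factor over 5 years: (1 + 3.7%)^5 ≈ 1.1992059701.
The maturity value deflated by that factor is the answer in today's purchasing power.

£300,931.11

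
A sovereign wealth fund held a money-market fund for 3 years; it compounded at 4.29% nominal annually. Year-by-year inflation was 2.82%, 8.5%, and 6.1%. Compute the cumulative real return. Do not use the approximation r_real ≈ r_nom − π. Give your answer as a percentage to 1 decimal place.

Cumulative inflation factor: 1.0282 × 1.085 × 1.061 ≈ 1.18365.
Nominal growth factor: 1.13430. Real growth factor = 1.13430 / 1.18365 ≈ 0.95831.
Total real return ≈ -4.1692%.

-4.2%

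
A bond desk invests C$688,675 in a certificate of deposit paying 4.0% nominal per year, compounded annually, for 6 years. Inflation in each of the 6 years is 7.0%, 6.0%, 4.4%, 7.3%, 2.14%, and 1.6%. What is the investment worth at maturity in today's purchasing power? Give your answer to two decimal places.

Nominal value at maturity: C$688,675 × (1 + 4.0%)^6 ≈ C$871,393.58.
Price-level factor over 6 years: 1.070 × 1.060 × 1.044 × 1.073 × 1.0214 × 1.016 ≈ 1.3184978473.
The maturity value deflated by that factor is the answer in today's purchasing power.

C$660,898.75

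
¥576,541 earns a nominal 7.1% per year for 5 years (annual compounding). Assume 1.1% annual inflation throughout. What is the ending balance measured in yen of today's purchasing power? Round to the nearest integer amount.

¥769,169

Nominal value at maturity: ¥576,541 × (1 + 7.1%)^5 ≈ ¥812,414.
Price-level factor over 5 years: (1 + 1.1%)^5 ≈ 1.0562233834.
Dividing the nominal maturity value by the price-level factor gives the value in today's money.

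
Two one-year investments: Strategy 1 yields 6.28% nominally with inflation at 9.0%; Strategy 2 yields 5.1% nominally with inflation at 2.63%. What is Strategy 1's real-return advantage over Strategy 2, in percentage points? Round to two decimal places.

-4.90

Strategy 1 real return: 1.0628/1.090 − 1 = -2.495%.
Strategy 2 real return: 1.051/1.0263 − 1 = 2.407%.
Difference: -2.495 − 2.407 = -4.902 pp.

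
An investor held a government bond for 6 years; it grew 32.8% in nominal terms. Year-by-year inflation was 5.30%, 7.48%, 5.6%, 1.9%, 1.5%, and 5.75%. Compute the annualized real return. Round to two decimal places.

0.26%

Cumulative inflation factor: 1.0530 × 1.0748 × 1.056 × 1.019 × 1.015 × 1.0575 ≈ 1.30720.
Nominal growth factor: 1.32800. Real growth factor = 1.32800 / 1.30720 ≈ 1.01592.
Annualized: 1.01592^(1/6) − 1 ≈ 0.00264.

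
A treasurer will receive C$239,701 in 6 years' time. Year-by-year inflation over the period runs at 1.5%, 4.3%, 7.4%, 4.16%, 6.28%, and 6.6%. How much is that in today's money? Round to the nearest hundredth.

C$178,651.02

Price-level factor over 6 years: 1.015 × 1.043 × 1.074 × 1.0416 × 1.0628 × 1.066 ≈ 1.3417276005.
Purchasing power today: C$239,701 divided by that factor.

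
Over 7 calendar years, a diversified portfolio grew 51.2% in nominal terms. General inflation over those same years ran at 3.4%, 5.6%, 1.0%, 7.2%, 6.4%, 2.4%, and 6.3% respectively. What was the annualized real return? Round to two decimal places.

Cumulative inflation factor: 1.034 × 1.056 × 1.010 × 1.072 × 1.064 × 1.024 × 1.063 ≈ 1.36923.
Nominal growth factor: 1.51200. Real growth factor = 1.51200 / 1.36923 ≈ 1.10427.
Annualized: 1.10427^(1/7) − 1 ≈ 0.01427.

1.43%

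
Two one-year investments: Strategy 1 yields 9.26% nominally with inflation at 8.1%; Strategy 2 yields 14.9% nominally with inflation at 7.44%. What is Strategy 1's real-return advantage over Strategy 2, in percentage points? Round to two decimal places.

-5.87

Strategy 1 real return: 1.0926/1.081 − 1 = 1.073%.
Strategy 2 real return: 1.149/1.0744 − 1 = 6.943%.
Difference: 1.073 − 6.943 = -5.870 pp.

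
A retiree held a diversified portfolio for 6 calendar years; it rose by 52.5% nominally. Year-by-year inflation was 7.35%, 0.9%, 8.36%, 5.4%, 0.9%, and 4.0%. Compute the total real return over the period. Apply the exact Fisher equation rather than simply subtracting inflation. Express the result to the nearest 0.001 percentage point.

17.474%

Cumulative inflation factor: 1.0735 × 1.009 × 1.0836 × 1.054 × 1.009 × 1.040 ≈ 1.29816.
Nominal growth factor: 1.52500. Real growth factor = 1.52500 / 1.29816 ≈ 1.17474.
Total real return ≈ 17.4742%.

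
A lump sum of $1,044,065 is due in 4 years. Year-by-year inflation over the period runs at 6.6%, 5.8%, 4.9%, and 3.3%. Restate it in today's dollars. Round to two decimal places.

$854,296.95

Price-level factor over 4 years: 1.066 × 1.058 × 1.049 × 1.033 ≈ 1.2221335939.
Purchasing power today: $1,044,065 divided by that factor.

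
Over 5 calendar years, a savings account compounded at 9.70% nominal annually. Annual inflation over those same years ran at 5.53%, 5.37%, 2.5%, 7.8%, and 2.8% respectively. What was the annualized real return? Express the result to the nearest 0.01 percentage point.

Cumulative inflation factor: 1.0553 × 1.0537 × 1.025 × 1.078 × 1.028 ≈ 1.26307.
Nominal growth factor: 1.58867. Real growth factor = 1.58867 / 1.26307 ≈ 1.25778.
Annualized: 1.25778^(1/5) − 1 ≈ 0.04694.

4.69%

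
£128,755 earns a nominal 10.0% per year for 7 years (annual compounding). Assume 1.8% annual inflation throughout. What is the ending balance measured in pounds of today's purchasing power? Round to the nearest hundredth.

Nominal value at maturity: £128,755 × (1 + 10.0%)^7 ≈ £250,907.07.
Price-level factor over 7 years: (1 + 1.8%)^7 ≈ 1.1330118341.
The maturity value deflated by that factor is the answer in today's purchasing power.

£221,451.41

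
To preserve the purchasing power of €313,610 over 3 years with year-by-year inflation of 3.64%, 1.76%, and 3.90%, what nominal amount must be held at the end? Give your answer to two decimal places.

Cumulative price-level factor: 1.0364 × 1.0176 × 1.0390 ≈ 1.0957716250.
The nominal amount required is €313,610 scaled up by that factor.

€343,644.94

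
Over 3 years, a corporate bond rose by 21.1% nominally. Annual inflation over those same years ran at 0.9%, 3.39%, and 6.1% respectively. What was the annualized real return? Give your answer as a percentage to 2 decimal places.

3.04%

Cumulative inflation factor: 1.009 × 1.0339 × 1.061 ≈ 1.10684.
Nominal growth factor: 1.21100. Real growth factor = 1.21100 / 1.10684 ≈ 1.09411.
Annualized: 1.09411^(1/3) − 1 ≈ 0.03043.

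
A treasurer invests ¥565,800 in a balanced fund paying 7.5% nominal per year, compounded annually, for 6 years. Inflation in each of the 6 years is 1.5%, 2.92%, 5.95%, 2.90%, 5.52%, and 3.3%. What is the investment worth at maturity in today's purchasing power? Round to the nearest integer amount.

Nominal value at maturity: ¥565,800 × (1 + 7.5%)^6 ≈ ¥873,200.
Price-level factor over 6 years: 1.015 × 1.0292 × 1.0595 × 1.0290 × 1.0552 × 1.033 ≈ 1.2414157746.
The maturity value deflated by that factor is the answer in today's purchasing power.

¥703,390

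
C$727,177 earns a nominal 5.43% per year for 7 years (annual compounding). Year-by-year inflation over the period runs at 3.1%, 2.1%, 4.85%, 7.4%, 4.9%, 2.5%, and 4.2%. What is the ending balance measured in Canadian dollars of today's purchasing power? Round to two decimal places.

C$792,803.18

Nominal value at maturity: C$727,177 × (1 + 5.43%)^7 ≈ C$1,052,905.95.
Price-level factor over 7 years: 1.031 × 1.021 × 1.0485 × 1.074 × 1.049 × 1.025 × 1.042 ≈ 1.3280798762.
The maturity value deflated by that factor is the answer in today's purchasing power.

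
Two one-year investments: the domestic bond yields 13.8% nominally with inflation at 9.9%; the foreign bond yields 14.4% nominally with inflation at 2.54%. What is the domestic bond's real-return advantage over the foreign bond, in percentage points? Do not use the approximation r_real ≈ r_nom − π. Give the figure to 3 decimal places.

-8.018

The domestic bond real return: 1.138/1.099 − 1 = 3.5487%.
The foreign bond real return: 1.144/1.0254 − 1 = 11.5662%.
Difference: 3.5487 − 11.5662 = -8.0175 pp.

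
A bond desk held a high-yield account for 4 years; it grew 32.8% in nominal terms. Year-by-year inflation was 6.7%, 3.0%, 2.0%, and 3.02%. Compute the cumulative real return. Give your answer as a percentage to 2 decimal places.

14.99%

Cumulative inflation factor: 1.067 × 1.030 × 1.020 × 1.0302 ≈ 1.15484.
Nominal growth factor: 1.32800. Real growth factor = 1.32800 / 1.15484 ≈ 1.14994.
Total real return ≈ 14.9939%.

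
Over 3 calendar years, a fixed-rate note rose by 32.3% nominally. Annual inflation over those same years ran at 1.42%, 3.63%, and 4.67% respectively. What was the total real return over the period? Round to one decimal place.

Cumulative inflation factor: 1.0142 × 1.0363 × 1.0467 ≈ 1.10010.
Nominal growth factor: 1.32300. Real growth factor = 1.32300 / 1.10010 ≈ 1.20262.
Total real return ≈ 20.2620%.

20.3%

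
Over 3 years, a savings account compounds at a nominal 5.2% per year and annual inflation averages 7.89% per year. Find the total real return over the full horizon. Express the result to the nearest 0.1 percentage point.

-7.3%

The annual real rate is (1+5.2%)/(1+7.89%) − 1 = -2.4933%.
Compounded over 3 years: (1 + -0.024933)^3 − 1 ≈ -0.07295.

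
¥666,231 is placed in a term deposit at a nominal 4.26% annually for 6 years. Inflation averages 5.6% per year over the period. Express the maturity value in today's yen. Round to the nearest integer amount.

Nominal value at maturity: ¥666,231 × (1 + 4.26%)^6 ≈ ¥855,719.
Price-level factor over 6 years: (1 + 5.6%)^6 ≈ 1.3867031727.
Dividing the nominal maturity value by the price-level factor gives the value in today's money.

¥617,089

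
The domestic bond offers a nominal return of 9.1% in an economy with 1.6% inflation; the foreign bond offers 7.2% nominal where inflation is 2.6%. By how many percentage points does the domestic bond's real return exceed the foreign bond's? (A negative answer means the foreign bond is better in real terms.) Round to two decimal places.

2.90

The domestic bond real return: 1.091/1.016 − 1 = 7.382%.
The foreign bond real return: 1.072/1.026 − 1 = 4.483%.
Difference: 7.382 − 4.483 = 2.899 pp.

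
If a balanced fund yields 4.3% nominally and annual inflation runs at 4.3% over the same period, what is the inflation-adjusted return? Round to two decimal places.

Real return via the Fisher equation: (1 + 4.3%)/(1 + 4.3%) − 1 = 1.043/1.043 − 1 ≈ 0.00000.

0.00%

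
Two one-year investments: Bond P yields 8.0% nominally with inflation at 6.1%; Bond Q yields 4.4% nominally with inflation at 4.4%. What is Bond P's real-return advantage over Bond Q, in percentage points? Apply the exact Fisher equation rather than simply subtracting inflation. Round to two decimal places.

Bond P real return: 1.080/1.061 − 1 = 1.791%.
Bond Q real return: 1.044/1.044 − 1 = 0.000%.
Difference: 1.791 − 0.000 = 1.791 pp.

1.79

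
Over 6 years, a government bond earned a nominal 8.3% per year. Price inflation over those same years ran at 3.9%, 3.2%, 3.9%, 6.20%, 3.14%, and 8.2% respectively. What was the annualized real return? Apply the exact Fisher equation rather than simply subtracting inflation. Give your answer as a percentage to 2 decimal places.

3.40%

Cumulative inflation factor: 1.039 × 1.032 × 1.039 × 1.0620 × 1.0314 × 1.082 ≈ 1.32035.
Nominal growth factor: 1.61351. Real growth factor = 1.61351 / 1.32035 ≈ 1.22203.
Annualized: 1.22203^(1/6) − 1 ≈ 0.03398.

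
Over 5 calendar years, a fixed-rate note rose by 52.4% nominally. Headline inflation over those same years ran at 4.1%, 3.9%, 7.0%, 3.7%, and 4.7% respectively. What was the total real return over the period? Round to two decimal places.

21.29%

Cumulative inflation factor: 1.041 × 1.039 × 1.070 × 1.037 × 1.047 ≈ 1.25654.
Nominal growth factor: 1.52400. Real growth factor = 1.52400 / 1.25654 ≈ 1.21286.
Total real return ≈ 21.2857%.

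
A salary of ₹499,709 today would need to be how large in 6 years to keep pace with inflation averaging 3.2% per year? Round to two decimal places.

₹603,664.11

Cumulative price-level factor: (1+3.2%)^6 ≈ 1.2080312910.
Multiplying ₹499,709 by the price-level factor gives the future nominal sum.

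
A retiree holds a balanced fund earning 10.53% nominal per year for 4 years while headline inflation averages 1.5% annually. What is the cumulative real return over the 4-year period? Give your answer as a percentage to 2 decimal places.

40.62%

The annual real rate is (1+10.53%)/(1+1.5%) − 1 = 8.8966%.
Compounded over 4 years: (1 + 0.088966)^4 − 1 ≈ 0.40623.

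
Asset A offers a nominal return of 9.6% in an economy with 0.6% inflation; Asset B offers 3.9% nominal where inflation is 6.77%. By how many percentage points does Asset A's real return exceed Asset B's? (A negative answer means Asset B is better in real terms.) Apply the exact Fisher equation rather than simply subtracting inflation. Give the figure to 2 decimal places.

11.63

Asset A real return: 1.096/1.006 − 1 = 8.946%.
Asset B real return: 1.039/1.0677 − 1 = -2.688%.
Difference: 8.946 − (-2.688) = 11.634 pp.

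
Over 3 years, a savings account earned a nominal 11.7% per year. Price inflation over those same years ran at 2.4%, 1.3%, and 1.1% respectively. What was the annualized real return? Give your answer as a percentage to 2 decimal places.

Cumulative inflation factor: 1.024 × 1.013 × 1.011 ≈ 1.04872.
Nominal growth factor: 1.39367. Real growth factor = 1.39367 / 1.04872 ≈ 1.32892.
Annualized: 1.32892^(1/3) − 1 ≈ 0.09943.

9.94%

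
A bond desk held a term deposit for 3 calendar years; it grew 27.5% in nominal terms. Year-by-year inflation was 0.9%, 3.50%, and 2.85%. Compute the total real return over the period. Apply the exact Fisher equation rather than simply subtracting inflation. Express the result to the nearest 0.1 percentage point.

18.7%

Cumulative inflation factor: 1.009 × 1.0350 × 1.0285 ≈ 1.07408.
Nominal growth factor: 1.27500. Real growth factor = 1.27500 / 1.07408 ≈ 1.18706.
Total real return ≈ 18.7065%.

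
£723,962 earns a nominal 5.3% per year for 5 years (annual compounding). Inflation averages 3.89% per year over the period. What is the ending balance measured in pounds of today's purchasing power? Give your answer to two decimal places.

Nominal value at maturity: £723,962 × (1 + 5.3%)^5 ≈ £937,254.70.
Price-level factor over 5 years: (1 + 3.89%)^5 ≈ 1.2102322768.
The maturity value deflated by that factor is the answer in today's purchasing power.

£774,442.00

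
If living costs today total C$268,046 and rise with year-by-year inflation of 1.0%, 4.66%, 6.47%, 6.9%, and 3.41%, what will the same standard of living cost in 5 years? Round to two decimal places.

C$333,487.02

Cumulative price-level factor: 1.010 × 1.0466 × 1.0647 × 1.069 × 1.0341 ≈ 1.2441409981.
Multiplying C$268,046 by the price-level factor gives the future nominal sum.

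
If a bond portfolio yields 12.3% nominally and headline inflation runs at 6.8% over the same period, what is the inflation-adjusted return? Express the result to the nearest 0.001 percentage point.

5.150%

Real return via the Fisher equation: (1 + 12.3%)/(1 + 6.8%) − 1 = 1.123/1.068 − 1 ≈ 0.05150.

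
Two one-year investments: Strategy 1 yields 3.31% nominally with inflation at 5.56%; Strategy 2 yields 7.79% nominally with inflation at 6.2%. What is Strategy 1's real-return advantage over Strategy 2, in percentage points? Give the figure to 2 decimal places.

-3.63

Strategy 1 real return: 1.0331/1.0556 − 1 = -2.131%.
Strategy 2 real return: 1.0779/1.062 − 1 = 1.497%.
Difference: -2.131 − 1.497 = -3.628 pp.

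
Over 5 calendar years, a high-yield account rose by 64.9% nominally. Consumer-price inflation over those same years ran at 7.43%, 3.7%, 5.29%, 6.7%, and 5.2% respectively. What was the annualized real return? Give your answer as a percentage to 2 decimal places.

Cumulative inflation factor: 1.0743 × 1.037 × 1.0529 × 1.067 × 1.052 ≈ 1.31665.
Nominal growth factor: 1.64900. Real growth factor = 1.64900 / 1.31665 ≈ 1.25242.
Annualized: 1.25242^(1/5) − 1 ≈ 0.04604.

4.60%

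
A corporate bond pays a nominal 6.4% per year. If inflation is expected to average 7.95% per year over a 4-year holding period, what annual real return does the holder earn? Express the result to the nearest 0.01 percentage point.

-1.44%

With constant rates the annual real return is the same each year: (1+6.4%)/(1+7.95%) − 1 = -0.01436.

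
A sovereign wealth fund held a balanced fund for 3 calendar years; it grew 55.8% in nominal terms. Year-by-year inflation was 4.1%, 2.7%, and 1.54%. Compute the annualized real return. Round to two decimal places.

Cumulative inflation factor: 1.041 × 1.027 × 1.0154 ≈ 1.08557.
Nominal growth factor: 1.55800. Real growth factor = 1.55800 / 1.08557 ≈ 1.43519.
Annualized: 1.43519^(1/3) − 1 ≈ 0.12798.

12.80%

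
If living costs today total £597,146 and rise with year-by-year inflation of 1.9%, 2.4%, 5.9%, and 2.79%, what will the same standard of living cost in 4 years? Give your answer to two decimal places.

Cumulative price-level factor: 1.019 × 1.024 × 1.059 × 1.0279 ≈ 1.1358499593.
The nominal amount required is £597,146 scaled up by that factor.

£678,268.26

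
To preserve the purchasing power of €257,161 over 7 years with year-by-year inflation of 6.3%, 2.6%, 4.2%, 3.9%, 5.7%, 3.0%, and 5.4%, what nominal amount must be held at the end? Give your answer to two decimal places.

€348,435.04

Cumulative price-level factor: 1.063 × 1.026 × 1.042 × 1.039 × 1.057 × 1.030 × 1.054 ≈ 1.3549295506.
Multiplying €257,161 by the price-level factor gives the future nominal sum.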